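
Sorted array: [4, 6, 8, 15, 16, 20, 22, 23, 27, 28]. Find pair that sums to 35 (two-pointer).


Two pointers: lo=0, hi=9
Found pair: (8, 27) summing to 35


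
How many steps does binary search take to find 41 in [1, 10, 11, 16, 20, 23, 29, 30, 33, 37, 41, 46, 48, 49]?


Search for 41:
[0,13] mid=6 arr[6]=29
[7,13] mid=10 arr[10]=41
Total: 2 comparisons


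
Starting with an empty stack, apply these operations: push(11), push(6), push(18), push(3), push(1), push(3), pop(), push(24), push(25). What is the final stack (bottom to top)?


push(11) -> [11]
push(6) -> [11, 6]
push(18) -> [11, 6, 18]
push(3) -> [11, 6, 18, 3]
push(1) -> [11, 6, 18, 3, 1]
push(3) -> [11, 6, 18, 3, 1, 3]
pop() returns 3 -> [11, 6, 18, 3, 1]
push(24) -> [11, 6, 18, 3, 1, 24]
push(25) -> [11, 6, 18, 3, 1, 24, 25]
Final stack (bottom to top): [11, 6, 18, 3, 1, 24, 25]


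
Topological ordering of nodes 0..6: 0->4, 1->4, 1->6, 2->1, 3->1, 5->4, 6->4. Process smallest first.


Kahn's algorithm, process smallest node first
Order: [0, 2, 3, 1, 5, 6, 4]


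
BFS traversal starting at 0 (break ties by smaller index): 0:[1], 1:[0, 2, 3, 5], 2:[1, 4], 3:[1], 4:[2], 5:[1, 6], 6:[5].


BFS queue: start with [0]
Visit order: [0, 1, 2, 3, 5, 4, 6]


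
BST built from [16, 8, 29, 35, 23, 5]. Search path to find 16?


BST root = 16
Search for 16: compare at each node
Path: [16]


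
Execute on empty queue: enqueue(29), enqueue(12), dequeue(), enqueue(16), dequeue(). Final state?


enqueue(29) -> [29]
enqueue(12) -> [29, 12]
dequeue() returns 29 -> [12]
enqueue(16) -> [12, 16]
dequeue() returns 12 -> [16]
Final queue (front to back): [16]


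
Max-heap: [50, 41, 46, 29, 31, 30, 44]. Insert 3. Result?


Append 3: [50, 41, 46, 29, 31, 30, 44, 3]
Bubble up: no swaps needed
Result: [50, 41, 46, 29, 31, 30, 44, 3]


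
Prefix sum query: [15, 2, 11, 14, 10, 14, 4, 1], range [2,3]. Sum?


Prefix sums: [0, 15, 17, 28, 42, 52, 66, 70, 71]
Sum[2..3] = prefix[4] - prefix[2] = 42 - 17 = 25


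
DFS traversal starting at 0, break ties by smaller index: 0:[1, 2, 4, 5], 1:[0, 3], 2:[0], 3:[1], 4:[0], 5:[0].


DFS stack-based: start with [0]
Visit order: [0, 1, 3, 2, 4, 5]


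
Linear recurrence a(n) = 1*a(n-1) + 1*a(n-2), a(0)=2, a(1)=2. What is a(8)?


Build bottom-up:
...a(6)=26, a(7)=42, a(8)=1*42+1*26=68


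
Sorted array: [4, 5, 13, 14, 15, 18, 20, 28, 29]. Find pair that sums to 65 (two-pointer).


Two pointers: lo=0, hi=8
No pair sums to 65


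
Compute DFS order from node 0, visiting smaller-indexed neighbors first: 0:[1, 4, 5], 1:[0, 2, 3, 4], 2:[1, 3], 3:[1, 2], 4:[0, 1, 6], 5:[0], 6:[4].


DFS stack-based: start with [0]
Visit order: [0, 1, 2, 3, 4, 6, 5]


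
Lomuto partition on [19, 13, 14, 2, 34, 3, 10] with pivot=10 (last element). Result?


Elements <= 10 go left of pivot.
Result: [2, 3, 10, 19, 34, 13, 14], pivot at index 2


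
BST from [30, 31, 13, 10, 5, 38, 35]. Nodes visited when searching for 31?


BST root = 30
Search for 31: compare at each node
Path: [30, 31]


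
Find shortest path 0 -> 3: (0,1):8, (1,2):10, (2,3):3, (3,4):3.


Dijkstra from 0:
Distances: {0: 0, 1: 8, 2: 18, 3: 21, 4: 24}
Shortest distance to 3 = 21, path = [0, 1, 2, 3]


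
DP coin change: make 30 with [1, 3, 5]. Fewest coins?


dp[0]=0; dp[i]=1+min(dp[i-c] for c in coins)
...dp[25]=5, dp[26]=6, dp[27]=7, dp[28]=6, dp[29]=7, dp[30]=6
Minimum coins for 30 = 6


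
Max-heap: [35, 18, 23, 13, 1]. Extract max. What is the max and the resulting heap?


Max = 35
Replace root with last, heapify down
Resulting heap: [23, 18, 1, 13]


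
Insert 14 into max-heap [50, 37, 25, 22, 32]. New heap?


Append 14: [50, 37, 25, 22, 32, 14]
Bubble up: no swaps needed
Result: [50, 37, 25, 22, 32, 14]


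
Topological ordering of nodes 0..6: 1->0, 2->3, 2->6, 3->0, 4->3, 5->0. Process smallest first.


Kahn's algorithm, process smallest node first
Order: [1, 2, 4, 3, 5, 0, 6]


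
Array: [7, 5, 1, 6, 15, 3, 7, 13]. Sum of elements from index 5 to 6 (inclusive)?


Prefix sums: [0, 7, 12, 13, 19, 34, 37, 44, 57]
Sum[5..6] = prefix[7] - prefix[5] = 44 - 34 = 10


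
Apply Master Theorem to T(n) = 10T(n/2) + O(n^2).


a=10, b=2, c=2. log_2(10)=3.322 > c=2. Case 1: O(n^log_b(a)) = O(n^3.322)
Complexity: O(n^3.322)


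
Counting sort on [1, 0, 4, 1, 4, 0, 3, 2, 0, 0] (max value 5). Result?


Count array: [4, 2, 1, 1, 2, 0]
Reconstruct: [0, 0, 0, 0, 1, 1, 2, 3, 4, 4]


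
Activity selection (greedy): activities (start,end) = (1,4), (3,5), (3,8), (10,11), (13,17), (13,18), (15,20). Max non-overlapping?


Greedy: pick earliest-ending, then skip overlaps.
Selected (3 activities): [(1, 4), (10, 11), (13, 17)]


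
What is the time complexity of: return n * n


Analysis: constant-time operation, no loop
Complexity: O(1)


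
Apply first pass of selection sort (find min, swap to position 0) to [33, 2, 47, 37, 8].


After one pass: [2, 33, 47, 37, 8]


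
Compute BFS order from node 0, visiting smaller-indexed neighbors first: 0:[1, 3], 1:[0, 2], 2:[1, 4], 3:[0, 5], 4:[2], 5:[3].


BFS queue: start with [0]
Visit order: [0, 1, 3, 2, 5, 4]


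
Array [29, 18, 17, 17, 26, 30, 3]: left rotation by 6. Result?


Left rotate by 6: [3, 29, 18, 17, 17, 26, 30]


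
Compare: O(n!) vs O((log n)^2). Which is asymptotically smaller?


polylogarithmic grows slower than factorial
O((log n)^2) is asymptotically smaller; O(n!) grows faster


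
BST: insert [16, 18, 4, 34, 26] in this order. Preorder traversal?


Root = 16; build tree by BST insertion.
Preorder traversal: [16, 4, 18, 34, 26]


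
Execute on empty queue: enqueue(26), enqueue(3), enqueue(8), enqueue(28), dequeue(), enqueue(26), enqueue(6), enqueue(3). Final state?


enqueue(26) -> [26]
enqueue(3) -> [26, 3]
enqueue(8) -> [26, 3, 8]
enqueue(28) -> [26, 3, 8, 28]
dequeue() returns 26 -> [3, 8, 28]
enqueue(26) -> [3, 8, 28, 26]
enqueue(6) -> [3, 8, 28, 26, 6]
enqueue(3) -> [3, 8, 28, 26, 6, 3]
Final queue (front to back): [3, 8, 28, 26, 6, 3]


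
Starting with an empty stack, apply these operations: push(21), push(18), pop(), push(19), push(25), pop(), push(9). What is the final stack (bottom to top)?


push(21) -> [21]
push(18) -> [21, 18]
pop() returns 18 -> [21]
push(19) -> [21, 19]
push(25) -> [21, 19, 25]
pop() returns 25 -> [21, 19]
push(9) -> [21, 19, 9]
Final stack (bottom to top): [21, 19, 9]


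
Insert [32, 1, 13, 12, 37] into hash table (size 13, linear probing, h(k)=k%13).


Insertions: 32->slot 6; 1->slot 1; 13->slot 0; 12->slot 12; 37->slot 11
Table: [13, 1, None, None, None, None, 32, None, None, None, None, 37, 12]


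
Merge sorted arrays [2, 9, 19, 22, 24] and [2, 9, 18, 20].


Compare heads, take smaller each step.
Merged: [2, 2, 9, 9, 18, 19, 20, 22, 24]


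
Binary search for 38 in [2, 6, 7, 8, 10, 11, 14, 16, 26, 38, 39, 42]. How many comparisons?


Search for 38:
[0,11] mid=5 arr[5]=11
[6,11] mid=8 arr[8]=26
[9,11] mid=10 arr[10]=39
[9,9] mid=9 arr[9]=38
Total: 4 comparisons


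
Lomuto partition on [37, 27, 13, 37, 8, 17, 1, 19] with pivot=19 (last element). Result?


Elements <= 19 go left of pivot.
Result: [13, 8, 17, 1, 19, 37, 37, 27], pivot at index 4


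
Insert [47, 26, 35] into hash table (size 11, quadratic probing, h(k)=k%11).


Insertions: 47->slot 3; 26->slot 4; 35->slot 2
Table: [None, None, 35, 47, 26, None, None, None, None, None, None]


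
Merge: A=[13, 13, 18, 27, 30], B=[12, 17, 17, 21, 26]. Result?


Compare heads, take smaller each step.
Merged: [12, 13, 13, 17, 17, 18, 21, 26, 27, 30]


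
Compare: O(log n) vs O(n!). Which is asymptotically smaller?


logarithmic grows slower than factorial
O(log n) is asymptotically smaller; O(n!) grows faster


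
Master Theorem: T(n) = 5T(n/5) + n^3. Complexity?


a=5, b=5, c=3. log_5(5)=1 < c=3. Case 3: O(n^c) = O(n^3)
Complexity: O(n^3)


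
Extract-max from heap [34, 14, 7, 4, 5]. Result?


Max = 34
Replace root with last, heapify down
Resulting heap: [14, 5, 7, 4]


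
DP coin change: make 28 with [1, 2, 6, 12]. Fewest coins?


dp[0]=0; dp[i]=1+min(dp[i-c] for c in coins)
...dp[23]=5, dp[24]=2, dp[25]=3, dp[26]=3, dp[27]=4, dp[28]=4
Minimum coins for 28 = 4


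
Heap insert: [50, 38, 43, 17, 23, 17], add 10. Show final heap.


Append 10: [50, 38, 43, 17, 23, 17, 10]
Bubble up: no swaps needed
Result: [50, 38, 43, 17, 23, 17, 10]


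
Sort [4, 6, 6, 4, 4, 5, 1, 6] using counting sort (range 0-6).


Count array: [0, 1, 0, 0, 3, 1, 3]
Reconstruct: [1, 4, 4, 4, 5, 6, 6, 6]


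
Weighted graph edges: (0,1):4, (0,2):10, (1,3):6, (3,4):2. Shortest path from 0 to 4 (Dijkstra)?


Dijkstra from 0:
Distances: {0: 0, 1: 4, 2: 10, 3: 10, 4: 12}
Shortest distance to 4 = 12, path = [0, 1, 3, 4]


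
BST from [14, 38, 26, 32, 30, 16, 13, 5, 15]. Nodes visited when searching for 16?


BST root = 14
Search for 16: compare at each node
Path: [14, 38, 26, 16]


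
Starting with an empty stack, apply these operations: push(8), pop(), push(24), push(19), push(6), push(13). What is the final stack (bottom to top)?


push(8) -> [8]
pop() returns 8 -> []
push(24) -> [24]
push(19) -> [24, 19]
push(6) -> [24, 19, 6]
push(13) -> [24, 19, 6, 13]
Final stack (bottom to top): [24, 19, 6, 13]


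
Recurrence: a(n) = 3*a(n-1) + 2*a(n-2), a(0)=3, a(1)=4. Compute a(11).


Build bottom-up:
...a(9)=127126, a(10)=452766, a(11)=3*452766+2*127126=1612550


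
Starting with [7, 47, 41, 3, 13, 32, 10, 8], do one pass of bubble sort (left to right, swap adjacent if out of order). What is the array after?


After one pass: [7, 41, 3, 13, 32, 10, 8, 47]


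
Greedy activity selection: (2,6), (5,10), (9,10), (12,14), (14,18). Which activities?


Greedy: pick earliest-ending, then skip overlaps.
Selected (4 activities): [(2, 6), (9, 10), (12, 14), (14, 18)]


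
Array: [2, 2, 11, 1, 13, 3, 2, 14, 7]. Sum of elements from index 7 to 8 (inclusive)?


Prefix sums: [0, 2, 4, 15, 16, 29, 32, 34, 48, 55]
Sum[7..8] = prefix[9] - prefix[7] = 55 - 34 = 21


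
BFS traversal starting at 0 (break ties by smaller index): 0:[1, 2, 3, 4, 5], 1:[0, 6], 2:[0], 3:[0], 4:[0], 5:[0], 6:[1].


BFS queue: start with [0]
Visit order: [0, 1, 2, 3, 4, 5, 6]


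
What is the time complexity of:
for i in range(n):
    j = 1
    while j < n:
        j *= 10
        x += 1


Per nesting level: O(n) * O(log n) = O(n log n)
Complexity: O(n log n)


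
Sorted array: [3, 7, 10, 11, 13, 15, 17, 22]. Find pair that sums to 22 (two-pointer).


Two pointers: lo=0, hi=7
Found pair: (7, 15) summing to 22


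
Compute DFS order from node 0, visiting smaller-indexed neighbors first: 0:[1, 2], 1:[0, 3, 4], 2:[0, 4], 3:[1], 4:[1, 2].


DFS stack-based: start with [0]
Visit order: [0, 1, 3, 4, 2]


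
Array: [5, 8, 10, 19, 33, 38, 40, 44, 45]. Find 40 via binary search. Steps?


Search for 40:
[0,8] mid=4 arr[4]=33
[5,8] mid=6 arr[6]=40
Total: 2 comparisons


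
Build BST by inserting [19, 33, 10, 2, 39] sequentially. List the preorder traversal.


Root = 19; build tree by BST insertion.
Preorder traversal: [19, 10, 2, 33, 39]


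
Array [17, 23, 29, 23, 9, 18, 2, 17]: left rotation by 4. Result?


Left rotate by 4: [9, 18, 2, 17, 17, 23, 29, 23]


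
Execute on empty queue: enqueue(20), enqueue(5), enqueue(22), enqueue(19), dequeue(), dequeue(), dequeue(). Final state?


enqueue(20) -> [20]
enqueue(5) -> [20, 5]
enqueue(22) -> [20, 5, 22]
enqueue(19) -> [20, 5, 22, 19]
dequeue() returns 20 -> [5, 22, 19]
dequeue() returns 5 -> [22, 19]
dequeue() returns 22 -> [19]
Final queue (front to back): [19]


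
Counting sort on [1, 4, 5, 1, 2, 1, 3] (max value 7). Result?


Count array: [0, 3, 1, 1, 1, 1, 0, 0]
Reconstruct: [1, 1, 1, 2, 3, 4, 5]


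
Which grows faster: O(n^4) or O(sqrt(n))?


sublinear grows slower than quartic
O(sqrt(n)) is asymptotically smaller; O(n^4) grows faster


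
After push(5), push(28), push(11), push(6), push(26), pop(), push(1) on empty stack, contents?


push(5) -> [5]
push(28) -> [5, 28]
push(11) -> [5, 28, 11]
push(6) -> [5, 28, 11, 6]
push(26) -> [5, 28, 11, 6, 26]
pop() returns 26 -> [5, 28, 11, 6]
push(1) -> [5, 28, 11, 6, 1]
Final stack (bottom to top): [5, 28, 11, 6, 1]


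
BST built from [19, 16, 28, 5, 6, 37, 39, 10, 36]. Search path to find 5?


BST root = 19
Search for 5: compare at each node
Path: [19, 16, 5]


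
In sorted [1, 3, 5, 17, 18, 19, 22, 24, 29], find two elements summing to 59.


Two pointers: lo=0, hi=8
No pair sums to 59


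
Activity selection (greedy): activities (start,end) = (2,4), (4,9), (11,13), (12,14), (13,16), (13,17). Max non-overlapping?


Greedy: pick earliest-ending, then skip overlaps.
Selected (4 activities): [(2, 4), (4, 9), (11, 13), (13, 16)]


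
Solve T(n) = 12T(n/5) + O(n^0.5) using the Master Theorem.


a=12, b=5, c=0.5. log_5(12)=1.544 > c=0.5. Case 1: O(n^log_b(a)) = O(n^1.544)
Complexity: O(n^1.544)


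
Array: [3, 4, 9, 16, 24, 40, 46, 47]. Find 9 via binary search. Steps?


Search for 9:
[0,7] mid=3 arr[3]=16
[0,2] mid=1 arr[1]=4
[2,2] mid=2 arr[2]=9
Total: 3 comparisons


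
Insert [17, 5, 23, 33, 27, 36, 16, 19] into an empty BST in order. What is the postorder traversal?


Root = 17; build tree by BST insertion.
Postorder traversal: [16, 5, 19, 27, 36, 33, 23, 17]


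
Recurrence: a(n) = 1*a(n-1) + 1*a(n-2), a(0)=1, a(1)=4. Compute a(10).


Build bottom-up:
...a(8)=97, a(9)=157, a(10)=1*157+1*97=254


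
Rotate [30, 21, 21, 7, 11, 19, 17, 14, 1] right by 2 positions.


Right rotate by 2: [14, 1, 30, 21, 21, 7, 11, 19, 17]


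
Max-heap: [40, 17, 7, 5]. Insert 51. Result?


Append 51: [40, 17, 7, 5, 51]
Bubble up: swap idx 4(51) with idx 1(17); swap idx 1(51) with idx 0(40)
Result: [51, 40, 7, 5, 17]


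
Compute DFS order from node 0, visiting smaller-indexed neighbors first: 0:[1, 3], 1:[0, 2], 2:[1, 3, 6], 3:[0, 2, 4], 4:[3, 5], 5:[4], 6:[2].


DFS stack-based: start with [0]
Visit order: [0, 1, 2, 3, 4, 5, 6]


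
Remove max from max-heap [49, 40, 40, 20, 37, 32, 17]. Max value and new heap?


Max = 49
Replace root with last, heapify down
Resulting heap: [40, 37, 40, 20, 17, 32]


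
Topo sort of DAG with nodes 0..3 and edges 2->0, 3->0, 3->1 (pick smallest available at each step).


Kahn's algorithm, process smallest node first
Order: [2, 3, 0, 1]


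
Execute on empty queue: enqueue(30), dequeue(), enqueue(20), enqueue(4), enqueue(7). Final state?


enqueue(30) -> [30]
dequeue() returns 30 -> []
enqueue(20) -> [20]
enqueue(4) -> [20, 4]
enqueue(7) -> [20, 4, 7]
Final queue (front to back): [20, 4, 7]


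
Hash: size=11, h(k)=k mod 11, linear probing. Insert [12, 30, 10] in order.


Insertions: 12->slot 1; 30->slot 8; 10->slot 10
Table: [None, 12, None, None, None, None, None, None, 30, None, 10]


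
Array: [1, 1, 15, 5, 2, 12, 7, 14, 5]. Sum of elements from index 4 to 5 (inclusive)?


Prefix sums: [0, 1, 2, 17, 22, 24, 36, 43, 57, 62]
Sum[4..5] = prefix[6] - prefix[4] = 36 - 22 = 14


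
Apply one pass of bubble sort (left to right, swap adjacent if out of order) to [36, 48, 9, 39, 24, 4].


After one pass: [36, 9, 39, 24, 4, 48]


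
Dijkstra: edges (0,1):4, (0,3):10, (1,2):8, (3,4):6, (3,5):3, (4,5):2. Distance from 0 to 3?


Dijkstra from 0:
Distances: {0: 0, 1: 4, 2: 12, 3: 10, 4: 15, 5: 13}
Shortest distance to 3 = 10, path = [0, 3]


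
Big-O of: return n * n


Analysis: constant-time operation, no loop
Complexity: O(1)


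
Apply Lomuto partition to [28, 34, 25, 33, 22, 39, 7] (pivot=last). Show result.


Elements <= 7 go left of pivot.
Result: [7, 34, 25, 33, 22, 39, 28], pivot at index 0


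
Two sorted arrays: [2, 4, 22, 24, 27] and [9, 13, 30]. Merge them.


Compare heads, take smaller each step.
Merged: [2, 4, 9, 13, 22, 24, 27, 30]


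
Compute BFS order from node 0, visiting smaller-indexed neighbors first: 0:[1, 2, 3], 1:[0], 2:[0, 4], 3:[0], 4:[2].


BFS queue: start with [0]
Visit order: [0, 1, 2, 3, 4]


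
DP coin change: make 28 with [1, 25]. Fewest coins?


dp[0]=0; dp[i]=1+min(dp[i-c] for c in coins)
...dp[23]=23, dp[24]=24, dp[25]=1, dp[26]=2, dp[27]=3, dp[28]=4
Minimum coins for 28 = 4


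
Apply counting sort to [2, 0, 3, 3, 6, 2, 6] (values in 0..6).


Count array: [1, 0, 2, 2, 0, 0, 2]
Reconstruct: [0, 2, 2, 3, 3, 6, 6]


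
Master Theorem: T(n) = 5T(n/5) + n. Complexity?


a=5, b=5, c=1. log_5(5)=1 = c=1. Case 2: O(n^c log n) = O(n log n)
Complexity: O(n log n)


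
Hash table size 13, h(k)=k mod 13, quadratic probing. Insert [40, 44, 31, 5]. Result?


Insertions: 40->slot 1; 44->slot 5; 31->slot 6; 5->slot 9
Table: [None, 40, None, None, None, 44, 31, None, None, 5, None, None, None]


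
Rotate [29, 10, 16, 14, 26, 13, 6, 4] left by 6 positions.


Left rotate by 6: [6, 4, 29, 10, 16, 14, 26, 13]


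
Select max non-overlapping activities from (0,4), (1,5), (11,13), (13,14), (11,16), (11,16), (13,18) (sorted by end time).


Greedy: pick earliest-ending, then skip overlaps.
Selected (3 activities): [(0, 4), (11, 13), (13, 14)]


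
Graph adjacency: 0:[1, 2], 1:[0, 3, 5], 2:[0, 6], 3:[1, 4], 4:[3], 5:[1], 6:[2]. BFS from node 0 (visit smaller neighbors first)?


BFS queue: start with [0]
Visit order: [0, 1, 2, 3, 5, 6, 4]


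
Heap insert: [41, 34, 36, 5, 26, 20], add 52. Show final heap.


Append 52: [41, 34, 36, 5, 26, 20, 52]
Bubble up: swap idx 6(52) with idx 2(36); swap idx 2(52) with idx 0(41)
Result: [52, 34, 41, 5, 26, 20, 36]


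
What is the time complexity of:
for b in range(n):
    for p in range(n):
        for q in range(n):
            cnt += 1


Per nesting level: O(n) * O(n) * O(n) = O(n^3)
Complexity: O(n^3)


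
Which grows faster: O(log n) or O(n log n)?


logarithmic grows slower than linearithmic
O(log n) is asymptotically smaller; O(n log n) grows faster


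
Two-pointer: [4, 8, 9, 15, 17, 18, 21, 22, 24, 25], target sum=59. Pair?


Two pointers: lo=0, hi=9
No pair sums to 59


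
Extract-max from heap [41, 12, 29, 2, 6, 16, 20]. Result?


Max = 41
Replace root with last, heapify down
Resulting heap: [29, 12, 20, 2, 6, 16]


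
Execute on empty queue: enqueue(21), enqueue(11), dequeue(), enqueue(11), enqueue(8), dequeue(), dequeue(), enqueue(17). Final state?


enqueue(21) -> [21]
enqueue(11) -> [21, 11]
dequeue() returns 21 -> [11]
enqueue(11) -> [11, 11]
enqueue(8) -> [11, 11, 8]
dequeue() returns 11 -> [11, 8]
dequeue() returns 11 -> [8]
enqueue(17) -> [8, 17]
Final queue (front to back): [8, 17]


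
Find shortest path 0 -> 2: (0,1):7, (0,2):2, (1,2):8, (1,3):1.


Dijkstra from 0:
Distances: {0: 0, 1: 7, 2: 2, 3: 8}
Shortest distance to 2 = 2, path = [0, 2]


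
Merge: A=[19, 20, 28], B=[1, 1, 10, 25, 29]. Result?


Compare heads, take smaller each step.
Merged: [1, 1, 10, 19, 20, 25, 28, 29]


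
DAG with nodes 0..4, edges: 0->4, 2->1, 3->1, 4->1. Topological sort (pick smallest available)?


Kahn's algorithm, process smallest node first
Order: [0, 2, 3, 4, 1]


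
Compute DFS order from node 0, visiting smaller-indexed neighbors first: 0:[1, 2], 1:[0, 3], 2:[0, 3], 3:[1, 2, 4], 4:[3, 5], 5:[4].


DFS stack-based: start with [0]
Visit order: [0, 1, 3, 2, 4, 5]


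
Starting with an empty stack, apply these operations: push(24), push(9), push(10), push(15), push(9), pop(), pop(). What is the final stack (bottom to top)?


push(24) -> [24]
push(9) -> [24, 9]
push(10) -> [24, 9, 10]
push(15) -> [24, 9, 10, 15]
push(9) -> [24, 9, 10, 15, 9]
pop() returns 9 -> [24, 9, 10, 15]
pop() returns 15 -> [24, 9, 10]
Final stack (bottom to top): [24, 9, 10]


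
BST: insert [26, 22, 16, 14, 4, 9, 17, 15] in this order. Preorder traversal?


Root = 26; build tree by BST insertion.
Preorder traversal: [26, 22, 16, 14, 4, 9, 15, 17]


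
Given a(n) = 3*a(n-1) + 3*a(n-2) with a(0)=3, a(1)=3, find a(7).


Build bottom-up:
...a(5)=918, a(6)=3483, a(7)=3*3483+3*918=13203


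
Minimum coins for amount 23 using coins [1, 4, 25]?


dp[0]=0; dp[i]=1+min(dp[i-c] for c in coins)
...dp[18]=6, dp[19]=7, dp[20]=5, dp[21]=6, dp[22]=7, dp[23]=8
Minimum coins for 23 = 8


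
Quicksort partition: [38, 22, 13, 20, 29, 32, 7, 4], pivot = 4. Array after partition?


Elements <= 4 go left of pivot.
Result: [4, 22, 13, 20, 29, 32, 7, 38], pivot at index 0


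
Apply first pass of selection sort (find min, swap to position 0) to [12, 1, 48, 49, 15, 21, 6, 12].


After one pass: [1, 12, 48, 49, 15, 21, 6, 12]


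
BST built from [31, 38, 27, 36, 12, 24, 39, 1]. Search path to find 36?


BST root = 31
Search for 36: compare at each node
Path: [31, 38, 36]


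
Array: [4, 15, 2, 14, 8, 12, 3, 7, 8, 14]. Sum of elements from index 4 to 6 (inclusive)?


Prefix sums: [0, 4, 19, 21, 35, 43, 55, 58, 65, 73, 87]
Sum[4..6] = prefix[7] - prefix[4] = 58 - 35 = 23


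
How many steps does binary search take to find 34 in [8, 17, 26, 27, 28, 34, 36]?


Search for 34:
[0,6] mid=3 arr[3]=27
[4,6] mid=5 arr[5]=34
Total: 2 comparisons


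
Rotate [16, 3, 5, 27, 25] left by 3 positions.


Left rotate by 3: [27, 25, 16, 3, 5]


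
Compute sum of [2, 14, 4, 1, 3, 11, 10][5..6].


Prefix sums: [0, 2, 16, 20, 21, 24, 35, 45]
Sum[5..6] = prefix[7] - prefix[5] = 45 - 24 = 21


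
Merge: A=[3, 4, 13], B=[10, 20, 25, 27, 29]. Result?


Compare heads, take smaller each step.
Merged: [3, 4, 10, 13, 20, 25, 27, 29]


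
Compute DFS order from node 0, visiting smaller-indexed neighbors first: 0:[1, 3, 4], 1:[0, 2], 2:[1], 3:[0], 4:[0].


DFS stack-based: start with [0]
Visit order: [0, 1, 2, 3, 4]


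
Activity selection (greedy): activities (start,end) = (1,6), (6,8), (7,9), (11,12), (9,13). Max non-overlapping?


Greedy: pick earliest-ending, then skip overlaps.
Selected (3 activities): [(1, 6), (6, 8), (11, 12)]


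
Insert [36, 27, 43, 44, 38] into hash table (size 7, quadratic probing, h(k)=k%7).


Insertions: 36->slot 1; 27->slot 6; 43->slot 2; 44->slot 3; 38->slot 4
Table: [None, 36, 43, 44, 38, None, 27]


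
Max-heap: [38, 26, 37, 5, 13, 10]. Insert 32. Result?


Append 32: [38, 26, 37, 5, 13, 10, 32]
Bubble up: no swaps needed
Result: [38, 26, 37, 5, 13, 10, 32]


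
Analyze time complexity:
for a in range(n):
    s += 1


Per nesting level: O(n) = O(n)
Complexity: O(n)


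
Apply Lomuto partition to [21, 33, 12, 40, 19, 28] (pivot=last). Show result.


Elements <= 28 go left of pivot.
Result: [21, 12, 19, 28, 33, 40], pivot at index 3


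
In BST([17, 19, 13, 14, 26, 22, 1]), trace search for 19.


BST root = 17
Search for 19: compare at each node
Path: [17, 19]


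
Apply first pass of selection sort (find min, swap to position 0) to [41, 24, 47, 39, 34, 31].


After one pass: [24, 41, 47, 39, 34, 31]


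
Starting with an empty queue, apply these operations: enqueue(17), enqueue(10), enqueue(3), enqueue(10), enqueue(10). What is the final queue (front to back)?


enqueue(17) -> [17]
enqueue(10) -> [17, 10]
enqueue(3) -> [17, 10, 3]
enqueue(10) -> [17, 10, 3, 10]
enqueue(10) -> [17, 10, 3, 10, 10]
Final queue (front to back): [17, 10, 3, 10, 10]


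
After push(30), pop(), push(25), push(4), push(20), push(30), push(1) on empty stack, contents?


push(30) -> [30]
pop() returns 30 -> []
push(25) -> [25]
push(4) -> [25, 4]
push(20) -> [25, 4, 20]
push(30) -> [25, 4, 20, 30]
push(1) -> [25, 4, 20, 30, 1]
Final stack (bottom to top): [25, 4, 20, 30, 1]


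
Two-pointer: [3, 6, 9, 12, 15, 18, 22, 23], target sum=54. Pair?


Two pointers: lo=0, hi=7
No pair sums to 54


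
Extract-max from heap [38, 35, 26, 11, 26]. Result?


Max = 38
Replace root with last, heapify down
Resulting heap: [35, 26, 26, 11]


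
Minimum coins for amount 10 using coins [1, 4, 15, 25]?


dp[0]=0; dp[i]=1+min(dp[i-c] for c in coins)
...dp[5]=2, dp[6]=3, dp[7]=4, dp[8]=2, dp[9]=3, dp[10]=4
Minimum coins for 10 = 4


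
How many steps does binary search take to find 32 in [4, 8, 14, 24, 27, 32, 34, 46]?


Search for 32:
[0,7] mid=3 arr[3]=24
[4,7] mid=5 arr[5]=32
Total: 2 comparisons


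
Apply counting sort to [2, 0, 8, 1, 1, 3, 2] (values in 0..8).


Count array: [1, 2, 2, 1, 0, 0, 0, 0, 1]
Reconstruct: [0, 1, 1, 2, 2, 3, 8]


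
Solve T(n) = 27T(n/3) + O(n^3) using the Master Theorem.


a=27, b=3, c=3. log_3(27)=3 = c=3. Case 2: O(n^c log n) = O(n^3 log n)
Complexity: O(n^3 log n)


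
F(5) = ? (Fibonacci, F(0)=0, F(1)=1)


F(n)=F(n-1)+F(n-2)
...F(3)=2, F(4)=3, F(5)=5


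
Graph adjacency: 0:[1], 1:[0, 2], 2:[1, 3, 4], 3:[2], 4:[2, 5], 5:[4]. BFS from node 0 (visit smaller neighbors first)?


BFS queue: start with [0]
Visit order: [0, 1, 2, 3, 4, 5]


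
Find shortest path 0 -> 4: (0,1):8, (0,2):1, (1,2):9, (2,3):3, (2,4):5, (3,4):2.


Dijkstra from 0:
Distances: {0: 0, 1: 8, 2: 1, 3: 4, 4: 6}
Shortest distance to 4 = 6, path = [0, 2, 4]


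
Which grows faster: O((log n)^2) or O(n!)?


polylogarithmic grows slower than factorial
O((log n)^2) is asymptotically smaller; O(n!) grows faster


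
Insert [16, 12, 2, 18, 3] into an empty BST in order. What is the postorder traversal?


Root = 16; build tree by BST insertion.
Postorder traversal: [3, 2, 12, 18, 16]


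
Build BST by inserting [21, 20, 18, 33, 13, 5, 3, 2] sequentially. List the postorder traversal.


Root = 21; build tree by BST insertion.
Postorder traversal: [2, 3, 5, 13, 18, 20, 33, 21]


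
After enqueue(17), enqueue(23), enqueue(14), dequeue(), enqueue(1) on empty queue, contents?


enqueue(17) -> [17]
enqueue(23) -> [17, 23]
enqueue(14) -> [17, 23, 14]
dequeue() returns 17 -> [23, 14]
enqueue(1) -> [23, 14, 1]
Final queue (front to back): [23, 14, 1]


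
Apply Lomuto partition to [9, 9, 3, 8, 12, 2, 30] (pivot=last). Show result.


Elements <= 30 go left of pivot.
Result: [9, 9, 3, 8, 12, 2, 30], pivot at index 6


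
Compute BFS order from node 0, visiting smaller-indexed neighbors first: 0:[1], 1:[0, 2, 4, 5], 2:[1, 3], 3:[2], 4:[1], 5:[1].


BFS queue: start with [0]
Visit order: [0, 1, 2, 4, 5, 3]


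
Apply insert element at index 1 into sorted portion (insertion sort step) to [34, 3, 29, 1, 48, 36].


After one pass: [3, 34, 29, 1, 48, 36]


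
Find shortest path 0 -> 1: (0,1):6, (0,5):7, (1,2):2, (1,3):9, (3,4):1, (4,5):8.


Dijkstra from 0:
Distances: {0: 0, 1: 6, 2: 8, 3: 15, 4: 15, 5: 7}
Shortest distance to 1 = 6, path = [0, 1]


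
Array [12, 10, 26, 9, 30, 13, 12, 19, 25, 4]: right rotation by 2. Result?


Right rotate by 2: [25, 4, 12, 10, 26, 9, 30, 13, 12, 19]


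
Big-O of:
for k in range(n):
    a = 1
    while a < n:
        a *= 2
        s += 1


Per nesting level: O(n) * O(log n) = O(n log n)
Complexity: O(n log n)


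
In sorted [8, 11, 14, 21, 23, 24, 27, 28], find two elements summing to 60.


Two pointers: lo=0, hi=7
No pair sums to 60


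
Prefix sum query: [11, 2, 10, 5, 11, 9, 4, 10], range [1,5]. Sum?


Prefix sums: [0, 11, 13, 23, 28, 39, 48, 52, 62]
Sum[1..5] = prefix[6] - prefix[1] = 48 - 11 = 37


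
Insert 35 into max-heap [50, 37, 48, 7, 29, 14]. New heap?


Append 35: [50, 37, 48, 7, 29, 14, 35]
Bubble up: no swaps needed
Result: [50, 37, 48, 7, 29, 14, 35]


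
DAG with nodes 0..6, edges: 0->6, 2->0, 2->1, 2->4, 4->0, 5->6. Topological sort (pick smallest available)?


Kahn's algorithm, process smallest node first
Order: [2, 1, 3, 4, 0, 5, 6]


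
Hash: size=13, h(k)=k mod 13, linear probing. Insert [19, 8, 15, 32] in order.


Insertions: 19->slot 6; 8->slot 8; 15->slot 2; 32->slot 7
Table: [None, None, 15, None, None, None, 19, 32, 8, None, None, None, None]


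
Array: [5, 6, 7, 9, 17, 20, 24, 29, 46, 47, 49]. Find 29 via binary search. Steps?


Search for 29:
[0,10] mid=5 arr[5]=20
[6,10] mid=8 arr[8]=46
[6,7] mid=6 arr[6]=24
[7,7] mid=7 arr[7]=29
Total: 4 comparisons


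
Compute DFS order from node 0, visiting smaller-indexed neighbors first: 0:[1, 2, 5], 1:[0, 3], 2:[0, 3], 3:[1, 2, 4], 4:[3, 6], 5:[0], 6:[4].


DFS stack-based: start with [0]
Visit order: [0, 1, 3, 2, 4, 6, 5]


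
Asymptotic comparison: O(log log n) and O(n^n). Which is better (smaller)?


double-logarithmic grows slower than n^n
O(log log n) is asymptotically smaller; O(n^n) grows faster


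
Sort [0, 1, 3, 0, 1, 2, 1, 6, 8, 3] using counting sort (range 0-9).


Count array: [2, 3, 1, 2, 0, 0, 1, 0, 1, 0]
Reconstruct: [0, 0, 1, 1, 1, 2, 3, 3, 6, 8]


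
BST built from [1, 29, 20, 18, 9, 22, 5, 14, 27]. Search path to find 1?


BST root = 1
Search for 1: compare at each node
Path: [1]


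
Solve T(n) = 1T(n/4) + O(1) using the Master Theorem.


a=1, b=4, c=0. log_4(1)=0 = c=0. Case 2: O(n^c log n) = O(log n)
Complexity: O(log n)


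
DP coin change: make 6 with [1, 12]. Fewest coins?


dp[0]=0; dp[i]=1+min(dp[i-c] for c in coins)
...dp[1]=1, dp[2]=2, dp[3]=3, dp[4]=4, dp[5]=5, dp[6]=6
Minimum coins for 6 = 6


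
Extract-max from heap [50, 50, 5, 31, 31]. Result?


Max = 50
Replace root with last, heapify down
Resulting heap: [50, 31, 5, 31]


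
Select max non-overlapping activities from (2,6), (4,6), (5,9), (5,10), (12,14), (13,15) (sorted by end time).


Greedy: pick earliest-ending, then skip overlaps.
Selected (2 activities): [(2, 6), (12, 14)]


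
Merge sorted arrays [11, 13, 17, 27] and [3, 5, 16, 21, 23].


Compare heads, take smaller each step.
Merged: [3, 5, 11, 13, 16, 17, 21, 23, 27]


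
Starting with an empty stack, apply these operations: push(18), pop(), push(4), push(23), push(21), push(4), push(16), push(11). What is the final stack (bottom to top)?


push(18) -> [18]
pop() returns 18 -> []
push(4) -> [4]
push(23) -> [4, 23]
push(21) -> [4, 23, 21]
push(4) -> [4, 23, 21, 4]
push(16) -> [4, 23, 21, 4, 16]
push(11) -> [4, 23, 21, 4, 16, 11]
Final stack (bottom to top): [4, 23, 21, 4, 16, 11]


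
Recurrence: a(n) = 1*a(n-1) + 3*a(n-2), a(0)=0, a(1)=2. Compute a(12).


Build bottom-up:
...a(10)=2318, a(11)=5366, a(12)=1*5366+3*2318=12320


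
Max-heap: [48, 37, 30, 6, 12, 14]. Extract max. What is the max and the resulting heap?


Max = 48
Replace root with last, heapify down
Resulting heap: [37, 14, 30, 6, 12]


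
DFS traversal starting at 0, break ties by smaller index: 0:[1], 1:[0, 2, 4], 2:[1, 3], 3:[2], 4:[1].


DFS stack-based: start with [0]
Visit order: [0, 1, 2, 3, 4]


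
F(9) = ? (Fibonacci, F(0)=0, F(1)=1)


F(n)=F(n-1)+F(n-2)
...F(7)=13, F(8)=21, F(9)=34


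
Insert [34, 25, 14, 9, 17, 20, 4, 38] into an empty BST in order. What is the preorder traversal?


Root = 34; build tree by BST insertion.
Preorder traversal: [34, 25, 14, 9, 4, 17, 20, 38]


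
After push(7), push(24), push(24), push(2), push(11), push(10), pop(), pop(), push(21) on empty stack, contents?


push(7) -> [7]
push(24) -> [7, 24]
push(24) -> [7, 24, 24]
push(2) -> [7, 24, 24, 2]
push(11) -> [7, 24, 24, 2, 11]
push(10) -> [7, 24, 24, 2, 11, 10]
pop() returns 10 -> [7, 24, 24, 2, 11]
pop() returns 11 -> [7, 24, 24, 2]
push(21) -> [7, 24, 24, 2, 21]
Final stack (bottom to top): [7, 24, 24, 2, 21]


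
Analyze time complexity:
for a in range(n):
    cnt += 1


Per nesting level: O(n) = O(n)
Complexity: O(n)


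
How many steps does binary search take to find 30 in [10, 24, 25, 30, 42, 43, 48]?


Search for 30:
[0,6] mid=3 arr[3]=30
Total: 1 comparisons


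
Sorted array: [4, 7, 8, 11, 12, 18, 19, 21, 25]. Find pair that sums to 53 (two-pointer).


Two pointers: lo=0, hi=8
No pair sums to 53


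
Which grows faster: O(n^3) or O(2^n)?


cubic grows slower than exponential
O(n^3) is asymptotically smaller; O(2^n) grows faster


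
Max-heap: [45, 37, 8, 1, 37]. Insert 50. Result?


Append 50: [45, 37, 8, 1, 37, 50]
Bubble up: swap idx 5(50) with idx 2(8); swap idx 2(50) with idx 0(45)
Result: [50, 37, 45, 1, 37, 8]


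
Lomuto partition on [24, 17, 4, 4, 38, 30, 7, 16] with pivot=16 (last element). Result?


Elements <= 16 go left of pivot.
Result: [4, 4, 7, 16, 38, 30, 24, 17], pivot at index 3


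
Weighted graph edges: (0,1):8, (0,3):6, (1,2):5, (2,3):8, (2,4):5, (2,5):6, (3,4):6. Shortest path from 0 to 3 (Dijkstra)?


Dijkstra from 0:
Distances: {0: 0, 1: 8, 2: 13, 3: 6, 4: 12, 5: 19}
Shortest distance to 3 = 6, path = [0, 3]


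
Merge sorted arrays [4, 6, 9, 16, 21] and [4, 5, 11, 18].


Compare heads, take smaller each step.
Merged: [4, 4, 5, 6, 9, 11, 16, 18, 21]


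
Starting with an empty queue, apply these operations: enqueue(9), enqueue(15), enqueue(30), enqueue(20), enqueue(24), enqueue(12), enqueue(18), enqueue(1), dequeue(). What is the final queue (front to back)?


enqueue(9) -> [9]
enqueue(15) -> [9, 15]
enqueue(30) -> [9, 15, 30]
enqueue(20) -> [9, 15, 30, 20]
enqueue(24) -> [9, 15, 30, 20, 24]
enqueue(12) -> [9, 15, 30, 20, 24, 12]
enqueue(18) -> [9, 15, 30, 20, 24, 12, 18]
enqueue(1) -> [9, 15, 30, 20, 24, 12, 18, 1]
dequeue() returns 9 -> [15, 30, 20, 24, 12, 18, 1]
Final queue (front to back): [15, 30, 20, 24, 12, 18, 1]


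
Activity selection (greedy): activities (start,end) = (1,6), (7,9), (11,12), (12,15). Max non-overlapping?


Greedy: pick earliest-ending, then skip overlaps.
Selected (4 activities): [(1, 6), (7, 9), (11, 12), (12, 15)]


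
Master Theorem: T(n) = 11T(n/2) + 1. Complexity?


a=11, b=2, c=0. log_2(11)=3.459 > c=0. Case 1: O(n^log_b(a)) = O(n^3.459)
Complexity: O(n^3.459)


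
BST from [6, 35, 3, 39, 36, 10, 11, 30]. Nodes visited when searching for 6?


BST root = 6
Search for 6: compare at each node
Path: [6]


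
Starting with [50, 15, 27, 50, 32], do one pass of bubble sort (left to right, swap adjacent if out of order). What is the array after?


After one pass: [15, 27, 50, 32, 50]


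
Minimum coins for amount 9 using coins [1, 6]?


dp[0]=0; dp[i]=1+min(dp[i-c] for c in coins)
...dp[4]=4, dp[5]=5, dp[6]=1, dp[7]=2, dp[8]=3, dp[9]=4
Minimum coins for 9 = 4


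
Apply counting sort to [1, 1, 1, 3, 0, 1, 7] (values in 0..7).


Count array: [1, 4, 0, 1, 0, 0, 0, 1]
Reconstruct: [0, 1, 1, 1, 1, 3, 7]


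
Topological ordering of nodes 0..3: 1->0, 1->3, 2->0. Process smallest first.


Kahn's algorithm, process smallest node first
Order: [1, 2, 0, 3]


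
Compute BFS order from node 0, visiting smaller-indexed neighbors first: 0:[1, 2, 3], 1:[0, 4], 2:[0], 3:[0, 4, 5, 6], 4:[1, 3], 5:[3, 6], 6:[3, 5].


BFS queue: start with [0]
Visit order: [0, 1, 2, 3, 4, 5, 6]


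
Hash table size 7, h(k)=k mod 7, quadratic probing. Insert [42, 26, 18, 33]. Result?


Insertions: 42->slot 0; 26->slot 5; 18->slot 4; 33->slot 6
Table: [42, None, None, None, 18, 26, 33]


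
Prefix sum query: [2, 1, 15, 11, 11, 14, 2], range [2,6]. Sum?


Prefix sums: [0, 2, 3, 18, 29, 40, 54, 56]
Sum[2..6] = prefix[7] - prefix[2] = 56 - 3 = 53


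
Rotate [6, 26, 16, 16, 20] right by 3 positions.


Right rotate by 3: [16, 16, 20, 6, 26]


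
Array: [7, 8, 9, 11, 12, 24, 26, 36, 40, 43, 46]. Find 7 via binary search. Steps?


Search for 7:
[0,10] mid=5 arr[5]=24
[0,4] mid=2 arr[2]=9
[0,1] mid=0 arr[0]=7
Total: 3 comparisons


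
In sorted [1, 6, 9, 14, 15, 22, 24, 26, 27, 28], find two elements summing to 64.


Two pointers: lo=0, hi=9
No pair sums to 64


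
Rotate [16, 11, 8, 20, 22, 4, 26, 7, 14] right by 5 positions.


Right rotate by 5: [22, 4, 26, 7, 14, 16, 11, 8, 20]


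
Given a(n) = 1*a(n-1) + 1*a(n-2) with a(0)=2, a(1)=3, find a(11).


Build bottom-up:
...a(9)=144, a(10)=233, a(11)=1*233+1*144=377


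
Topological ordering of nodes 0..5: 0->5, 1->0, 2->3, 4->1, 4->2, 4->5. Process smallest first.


Kahn's algorithm, process smallest node first
Order: [4, 1, 0, 2, 3, 5]


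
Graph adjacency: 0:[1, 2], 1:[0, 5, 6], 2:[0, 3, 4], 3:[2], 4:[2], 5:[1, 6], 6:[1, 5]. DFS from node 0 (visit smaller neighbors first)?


DFS stack-based: start with [0]
Visit order: [0, 1, 5, 6, 2, 3, 4]


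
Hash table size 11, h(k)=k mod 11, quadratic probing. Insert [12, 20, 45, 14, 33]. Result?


Insertions: 12->slot 1; 20->slot 9; 45->slot 2; 14->slot 3; 33->slot 0
Table: [33, 12, 45, 14, None, None, None, None, None, 20, None]


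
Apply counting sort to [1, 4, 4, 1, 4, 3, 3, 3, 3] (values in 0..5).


Count array: [0, 2, 0, 4, 3, 0]
Reconstruct: [1, 1, 3, 3, 3, 3, 4, 4, 4]


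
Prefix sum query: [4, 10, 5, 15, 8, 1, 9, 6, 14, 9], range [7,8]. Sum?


Prefix sums: [0, 4, 14, 19, 34, 42, 43, 52, 58, 72, 81]
Sum[7..8] = prefix[9] - prefix[7] = 72 - 52 = 20


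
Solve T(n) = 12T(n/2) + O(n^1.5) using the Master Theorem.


a=12, b=2, c=1.5. log_2(12)=3.585 > c=1.5. Case 1: O(n^log_b(a)) = O(n^3.585)
Complexity: O(n^3.585)


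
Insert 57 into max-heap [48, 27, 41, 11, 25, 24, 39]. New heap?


Append 57: [48, 27, 41, 11, 25, 24, 39, 57]
Bubble up: swap idx 7(57) with idx 3(11); swap idx 3(57) with idx 1(27); swap idx 1(57) with idx 0(48)
Result: [57, 48, 41, 27, 25, 24, 39, 11]


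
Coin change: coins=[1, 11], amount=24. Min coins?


dp[0]=0; dp[i]=1+min(dp[i-c] for c in coins)
...dp[19]=9, dp[20]=10, dp[21]=11, dp[22]=2, dp[23]=3, dp[24]=4
Minimum coins for 24 = 4


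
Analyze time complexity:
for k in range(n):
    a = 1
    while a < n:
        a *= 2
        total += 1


Per nesting level: O(n) * O(log n) = O(n log n)
Complexity: O(n log n)


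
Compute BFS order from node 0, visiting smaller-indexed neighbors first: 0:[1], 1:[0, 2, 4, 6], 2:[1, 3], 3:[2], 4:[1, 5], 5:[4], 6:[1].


BFS queue: start with [0]
Visit order: [0, 1, 2, 4, 6, 3, 5]


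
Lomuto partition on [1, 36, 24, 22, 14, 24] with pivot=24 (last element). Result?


Elements <= 24 go left of pivot.
Result: [1, 24, 22, 14, 24, 36], pivot at index 4


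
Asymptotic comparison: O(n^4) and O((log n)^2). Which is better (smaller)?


polylogarithmic grows slower than quartic
O((log n)^2) is asymptotically smaller; O(n^4) grows faster


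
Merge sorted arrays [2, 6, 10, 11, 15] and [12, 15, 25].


Compare heads, take smaller each step.
Merged: [2, 6, 10, 11, 12, 15, 15, 25]


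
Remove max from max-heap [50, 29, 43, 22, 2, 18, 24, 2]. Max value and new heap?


Max = 50
Replace root with last, heapify down
Resulting heap: [43, 29, 24, 22, 2, 18, 2]


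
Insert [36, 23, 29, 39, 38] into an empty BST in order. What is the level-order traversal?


Root = 36; build tree by BST insertion.
Level-Order traversal: [36, 23, 39, 29, 38]


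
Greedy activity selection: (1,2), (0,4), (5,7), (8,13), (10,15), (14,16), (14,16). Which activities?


Greedy: pick earliest-ending, then skip overlaps.
Selected (4 activities): [(1, 2), (5, 7), (8, 13), (14, 16)]


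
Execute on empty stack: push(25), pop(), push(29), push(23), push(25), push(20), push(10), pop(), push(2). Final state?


push(25) -> [25]
pop() returns 25 -> []
push(29) -> [29]
push(23) -> [29, 23]
push(25) -> [29, 23, 25]
push(20) -> [29, 23, 25, 20]
push(10) -> [29, 23, 25, 20, 10]
pop() returns 10 -> [29, 23, 25, 20]
push(2) -> [29, 23, 25, 20, 2]
Final stack (bottom to top): [29, 23, 25, 20, 2]


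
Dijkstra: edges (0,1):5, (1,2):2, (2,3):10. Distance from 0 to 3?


Dijkstra from 0:
Distances: {0: 0, 1: 5, 2: 7, 3: 17}
Shortest distance to 3 = 17, path = [0, 1, 2, 3]


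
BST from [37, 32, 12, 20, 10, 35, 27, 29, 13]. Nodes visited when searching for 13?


BST root = 37
Search for 13: compare at each node
Path: [37, 32, 12, 20, 13]
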